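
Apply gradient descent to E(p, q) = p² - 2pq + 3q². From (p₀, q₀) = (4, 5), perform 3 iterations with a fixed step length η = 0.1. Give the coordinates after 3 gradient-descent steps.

∇E = (2p - 2q, -2p + 6q)
(p₁, q₁) = (4, 5) − 0.1·(-2, 22) = (4.2, 2.8)
(p₂, q₂) = (4.2, 2.8) − 0.1·(2.8, 8.4) = (3.92, 1.96)
(p₃, q₃) = (3.92, 1.96) − 0.1·(3.92, 3.92) = (3.528, 1.568)

(3.528, 1.568)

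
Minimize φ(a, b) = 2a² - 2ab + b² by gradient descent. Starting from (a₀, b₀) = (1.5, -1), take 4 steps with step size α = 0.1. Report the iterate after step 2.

∇φ = (4a - 2b, -2a + 2b)
Step 1: at (1.5, -1), ∇φ = (8, -5) → (1.5, -1) − 0.1·(8, -5) = (0.7, -0.5)
Step 2: at (0.7, -0.5), ∇φ = (3.8, -2.4) → (0.7, -0.5) − 0.1·(3.8, -2.4) = (0.32, -0.26)

(0.32, -0.26)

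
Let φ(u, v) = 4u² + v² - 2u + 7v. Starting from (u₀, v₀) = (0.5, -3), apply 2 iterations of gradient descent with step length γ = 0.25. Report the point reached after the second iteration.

(0.5, -3.375)

∇φ = (8u - 2, 2v + 7)
(u₁, v₁) = (0.5, -3) − 0.25·(2, 1) = (0, -3.25)
(u₂, v₂) = (0, -3.25) − 0.25·(-2, 0.5) = (0.5, -3.375)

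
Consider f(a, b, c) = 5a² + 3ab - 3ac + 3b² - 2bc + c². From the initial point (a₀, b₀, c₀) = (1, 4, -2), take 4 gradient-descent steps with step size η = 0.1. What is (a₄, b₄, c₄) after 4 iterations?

(-0.2604, 0.1432, -0.5408)

∇f = (10a + 3b - 3c, 3a + 6b - 2c, -3a - 2b + 2c)
(a₁, b₁, c₁) = (1, 4, -2) − 0.1·(28, 31, -15) = (-1.8, 0.9, -0.5)
(a₂, b₂, c₂) = (-1.8, 0.9, -0.5) − 0.1·(-13.8, 1, 2.6) = (-0.42, 0.8, -0.76)
(a₃, b₃, c₃) = (-0.42, 0.8, -0.76) − 0.1·(0.48, 5.06, -1.86) = (-0.468, 0.294, -0.574)
(a₄, b₄, c₄) = (-0.468, 0.294, -0.574) − 0.1·(-2.076, 1.508, -0.332) = (-0.2604, 0.1432, -0.5408)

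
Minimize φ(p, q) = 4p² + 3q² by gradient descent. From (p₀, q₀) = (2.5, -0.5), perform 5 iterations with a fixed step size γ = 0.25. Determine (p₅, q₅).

(-2.5, 0.015625)

∇φ = (8p, 6q)
(p₁, q₁) = (2.5, -0.5) − 0.25·(20, -3) = (-2.5, 0.25)
(p₂, q₂) = (-2.5, 0.25) − 0.25·(-20, 1.5) = (2.5, -0.125)
(p₃, q₃) = (2.5, -0.125) − 0.25·(20, -0.75) = (-2.5, 0.0625)
(p₄, q₄) = (-2.5, 0.0625) − 0.25·(-20, 0.375) = (2.5, -0.03125)
(p₅, q₅) = (2.5, -0.03125) − 0.25·(20, -0.1875) = (-2.5, 0.015625)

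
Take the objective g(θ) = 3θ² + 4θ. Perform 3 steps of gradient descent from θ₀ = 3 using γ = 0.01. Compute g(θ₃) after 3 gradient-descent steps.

26.491414502592

g′(θ) = 6θ + 4
Step 1: g′(3) = 22; θ₁ = 3 − 0.01·22 = 2.78
Step 2: g′(2.78) = 20.68; θ₂ = 2.78 − 0.01·20.68 = 2.5732
Step 3: g′(2.5732) = 19.4392; θ₃ = 2.5732 − 0.01·19.4392 = 2.378808
g(2.378808) = 26.491414502592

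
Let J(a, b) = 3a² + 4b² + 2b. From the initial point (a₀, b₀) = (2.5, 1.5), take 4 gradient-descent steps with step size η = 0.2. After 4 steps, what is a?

∇J = (6a, 8b + 2)
(a₁, b₁) = (2.5, 1.5) − 0.2·(15, 14) = (-0.5, -1.3)
(a₂, b₂) = (-0.5, -1.3) − 0.2·(-3, -8.4) = (0.1, 0.38)
(a₃, b₃) = (0.1, 0.38) − 0.2·(0.6, 5.04) = (-0.02, -0.628)
(a₄, b₄) = (-0.02, -0.628) − 0.2·(-0.12, -3.024) = (0.004, -0.0232)
a = 0.004

0.004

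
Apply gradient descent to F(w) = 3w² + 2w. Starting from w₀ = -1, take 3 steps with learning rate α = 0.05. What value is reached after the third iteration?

F′(w) = 6w + 2
w₁ = -1 − 0.05·(-4) = -0.8
w₂ = -0.8 − 0.05·(-2.8) = -0.66
w₃ = -0.66 − 0.05·(-1.96) = -0.562

-0.562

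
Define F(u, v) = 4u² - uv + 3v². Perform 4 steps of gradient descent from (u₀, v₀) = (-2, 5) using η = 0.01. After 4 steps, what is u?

-1.27290782

∇F = (8u - v, -u + 6v)
Step 1: at (-2, 5), ∇F = (-21, 32) → (-2, 5) − 0.01·(-21, 32) = (-1.79, 4.68)
Step 2: at (-1.79, 4.68), ∇F = (-19, 29.87) → (-1.79, 4.68) − 0.01·(-19, 29.87) = (-1.6, 4.3813)
Step 3: at (-1.6, 4.3813), ∇F = (-17.1813, 27.8878) → (-1.6, 4.3813) − 0.01·(-17.1813, 27.8878) = (-1.428187, 4.102422)
Step 4: at (-1.428187, 4.102422), ∇F = (-15.527918, 26.042719) → (-1.428187, 4.102422) − 0.01·(-15.527918, 26.042719) = (-1.27290782, 3.84199481)
u = -1.27290782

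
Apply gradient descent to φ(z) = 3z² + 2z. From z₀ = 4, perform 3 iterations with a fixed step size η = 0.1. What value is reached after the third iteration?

-0.056

φ′(z) = 6z + 2
Step 1: φ′(4) = 26; z₁ = 4 − 0.1·26 = 1.4
Step 2: φ′(1.4) = 10.4; z₂ = 1.4 − 0.1·10.4 = 0.36
Step 3: φ′(0.36) = 4.16; z₃ = 0.36 − 0.1·4.16 = -0.056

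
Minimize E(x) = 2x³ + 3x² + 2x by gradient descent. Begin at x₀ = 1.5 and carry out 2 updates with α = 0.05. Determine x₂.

E′(x) = 6x² + 6x + 2
Step 1: E′(1.5) = 24.5; x₁ = 1.5 − 0.05·24.5 = 0.275
Step 2: E′(0.275) = 4.10375; x₂ = 0.275 − 0.05·4.10375 = 0.0698125

0.0698125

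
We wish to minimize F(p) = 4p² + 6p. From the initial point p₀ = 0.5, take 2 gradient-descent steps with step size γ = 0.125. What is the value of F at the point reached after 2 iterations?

F′(p) = 8p + 6
Step 1: F′(0.5) = 10; p₁ = 0.5 − 0.125·10 = -0.75
Step 2: F′(-0.75) = 0; p₂ = -0.75 − 0.125·0 = -0.75
F(-0.75) = -2.25

-2.25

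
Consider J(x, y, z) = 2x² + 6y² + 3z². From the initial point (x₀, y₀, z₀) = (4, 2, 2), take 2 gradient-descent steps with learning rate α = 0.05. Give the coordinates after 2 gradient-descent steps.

∇J = (4x, 12y, 6z)
(x₁, y₁, z₁) = (4, 2, 2) − 0.05·(16, 24, 12) = (3.2, 0.8, 1.4)
(x₂, y₂, z₂) = (3.2, 0.8, 1.4) − 0.05·(12.8, 9.6, 8.4) = (2.56, 0.32, 0.98)

(2.56, 0.32, 0.98)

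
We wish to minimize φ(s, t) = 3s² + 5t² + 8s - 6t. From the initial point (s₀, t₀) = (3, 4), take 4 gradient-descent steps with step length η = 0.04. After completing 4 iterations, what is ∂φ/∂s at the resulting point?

8.67416576

∇φ = (6s + 8, 10t - 6)
(s₁, t₁) = (3, 4) − 0.04·(26, 34) = (1.96, 2.64)
(s₂, t₂) = (1.96, 2.64) − 0.04·(19.76, 20.4) = (1.1696, 1.824)
(s₃, t₃) = (1.1696, 1.824) − 0.04·(15.0176, 12.24) = (0.568896, 1.3344)
(s₄, t₄) = (0.568896, 1.3344) − 0.04·(11.413376, 7.344) = (0.11236096, 1.04064)
∂φ/∂s at (0.11236096, 1.04064) = 8.67416576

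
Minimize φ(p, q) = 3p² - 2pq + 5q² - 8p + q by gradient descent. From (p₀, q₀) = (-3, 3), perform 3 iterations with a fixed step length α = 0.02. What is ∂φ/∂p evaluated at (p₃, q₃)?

∇φ = (6p - 2q - 8, -2p + 10q + 1)
Step 1: at (-3, 3), ∇φ = (-32, 37) → (-3, 3) − 0.02·(-32, 37) = (-2.36, 2.26)
Step 2: at (-2.36, 2.26), ∇φ = (-26.68, 28.32) → (-2.36, 2.26) − 0.02·(-26.68, 28.32) = (-1.8264, 1.6936)
Step 3: at (-1.8264, 1.6936), ∇φ = (-22.3456, 21.5888) → (-1.8264, 1.6936) − 0.02·(-22.3456, 21.5888) = (-1.379488, 1.261824)
∂φ/∂p at (-1.379488, 1.261824) = -18.800576

-18.800576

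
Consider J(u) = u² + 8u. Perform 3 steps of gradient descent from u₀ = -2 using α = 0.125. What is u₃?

J′(u) = 2u + 8
u₁ = -2 − 0.125·4 = -2.5
u₂ = -2.5 − 0.125·3 = -2.875
u₃ = -2.875 − 0.125·2.25 = -3.15625

-3.15625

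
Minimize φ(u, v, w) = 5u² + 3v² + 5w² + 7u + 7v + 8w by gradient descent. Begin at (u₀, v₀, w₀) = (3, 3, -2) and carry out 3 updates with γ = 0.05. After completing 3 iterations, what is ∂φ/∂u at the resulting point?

∇φ = (10u + 7, 6v + 7, 10w + 8)
(u₁, v₁, w₁) = (3, 3, -2) − 0.05·(37, 25, -12) = (1.15, 1.75, -1.4)
(u₂, v₂, w₂) = (1.15, 1.75, -1.4) − 0.05·(18.5, 17.5, -6) = (0.225, 0.875, -1.1)
(u₃, v₃, w₃) = (0.225, 0.875, -1.1) − 0.05·(9.25, 12.25, -3) = (-0.2375, 0.2625, -0.95)
∂φ/∂u at (-0.2375, 0.2625, -0.95) = 4.625

4.625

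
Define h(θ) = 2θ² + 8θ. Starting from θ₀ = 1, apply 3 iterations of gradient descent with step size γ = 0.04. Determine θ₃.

h′(θ) = 4θ + 8
θ₁ = 1 − 0.04·12 = 0.52
θ₂ = 0.52 − 0.04·10.08 = 0.1168
θ₃ = 0.1168 − 0.04·8.4672 = -0.221888

-0.221888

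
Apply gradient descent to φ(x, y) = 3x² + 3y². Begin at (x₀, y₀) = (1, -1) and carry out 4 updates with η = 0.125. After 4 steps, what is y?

-0.00390625

∇φ = (6x, 6y)
Step 1: at (1, -1), ∇φ = (6, -6) → (1, -1) − 0.125·(6, -6) = (0.25, -0.25)
Step 2: at (0.25, -0.25), ∇φ = (1.5, -1.5) → (0.25, -0.25) − 0.125·(1.5, -1.5) = (0.0625, -0.0625)
Step 3: at (0.0625, -0.0625), ∇φ = (0.375, -0.375) → (0.0625, -0.0625) − 0.125·(0.375, -0.375) = (0.015625, -0.015625)
Step 4: at (0.015625, -0.015625), ∇φ = (0.09375, -0.09375) → (0.015625, -0.015625) − 0.125·(0.09375, -0.09375) = (0.00390625, -0.00390625)
y = -0.00390625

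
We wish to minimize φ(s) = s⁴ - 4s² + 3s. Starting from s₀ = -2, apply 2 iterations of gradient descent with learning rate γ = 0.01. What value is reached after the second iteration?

-1.78803188

φ′(s) = 4s³ - 8s + 3
Step 1: φ′(-2) = -13; s₁ = -2 − 0.01·(-13) = -1.87
Step 2: φ′(-1.87) = -8.196812; s₂ = -1.87 − 0.01·(-8.196812) = -1.78803188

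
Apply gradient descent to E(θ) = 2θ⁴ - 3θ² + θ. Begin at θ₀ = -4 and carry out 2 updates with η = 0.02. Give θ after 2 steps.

-23.85027584

E′(θ) = 8θ³ - 6θ + 1
Step 1: E′(-4) = -487; θ₁ = -4 − 0.02·(-487) = 5.74
Step 2: E′(5.74) = 1479.513792; θ₂ = 5.74 − 0.02·1479.513792 = -23.85027584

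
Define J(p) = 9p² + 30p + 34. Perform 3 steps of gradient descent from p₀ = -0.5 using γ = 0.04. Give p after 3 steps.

-1.641056

J′(p) = 18p + 30
p₁ = -0.5 − 0.04·21 = -1.34
p₂ = -1.34 − 0.04·5.88 = -1.5752
p₃ = -1.5752 − 0.04·1.6464 = -1.641056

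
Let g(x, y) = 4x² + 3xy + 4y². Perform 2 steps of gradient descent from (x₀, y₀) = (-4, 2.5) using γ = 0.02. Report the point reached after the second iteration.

∇g = (8x + 3y, 3x + 8y)
(x₁, y₁) = (-4, 2.5) − 0.02·(-24.5, 8) = (-3.51, 2.34)
(x₂, y₂) = (-3.51, 2.34) − 0.02·(-21.06, 8.19) = (-3.0888, 2.1762)

(-3.0888, 2.1762)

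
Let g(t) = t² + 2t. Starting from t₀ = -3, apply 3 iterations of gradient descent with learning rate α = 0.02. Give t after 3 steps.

g′(t) = 2t + 2
t₁ = -3 − 0.02·(-4) = -2.92
t₂ = -2.92 − 0.02·(-3.84) = -2.8432
t₃ = -2.8432 − 0.02·(-3.6864) = -2.769472

-2.769472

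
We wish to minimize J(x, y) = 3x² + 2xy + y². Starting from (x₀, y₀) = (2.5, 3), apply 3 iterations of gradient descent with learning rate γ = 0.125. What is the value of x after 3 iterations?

∇J = (6x + 2y, 2x + 2y)
(x₁, y₁) = (2.5, 3) − 0.125·(21, 11) = (-0.125, 1.625)
(x₂, y₂) = (-0.125, 1.625) − 0.125·(2.5, 3) = (-0.4375, 1.25)
(x₃, y₃) = (-0.4375, 1.25) − 0.125·(-0.125, 1.625) = (-0.421875, 1.046875)
x = -0.421875

-0.421875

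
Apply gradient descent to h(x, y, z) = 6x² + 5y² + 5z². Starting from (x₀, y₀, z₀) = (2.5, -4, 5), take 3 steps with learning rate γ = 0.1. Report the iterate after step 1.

∇h = (12x, 10y, 10z)
Step 1: at (2.5, -4, 5), ∇h = (30, -40, 50) → (2.5, -4, 5) − 0.1·(30, -40, 50) = (-0.5, 0, 0)

(-0.5, 0, 0)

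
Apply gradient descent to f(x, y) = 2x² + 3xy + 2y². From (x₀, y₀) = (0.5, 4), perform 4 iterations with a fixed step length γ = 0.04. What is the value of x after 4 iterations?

-0.88169472

∇f = (4x + 3y, 3x + 4y)
(x₁, y₁) = (0.5, 4) − 0.04·(14, 17.5) = (-0.06, 3.3)
(x₂, y₂) = (-0.06, 3.3) − 0.04·(9.66, 13.02) = (-0.4464, 2.7792)
(x₃, y₃) = (-0.4464, 2.7792) − 0.04·(6.552, 9.7776) = (-0.70848, 2.388096)
(x₄, y₄) = (-0.70848, 2.388096) − 0.04·(4.330368, 7.426944) = (-0.88169472, 2.09101824)
x = -0.88169472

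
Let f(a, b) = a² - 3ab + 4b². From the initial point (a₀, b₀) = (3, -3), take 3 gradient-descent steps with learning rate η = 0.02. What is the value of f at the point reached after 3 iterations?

21.740678246016

∇f = (2a - 3b, -3a + 8b)
Step 1: at (3, -3), ∇f = (15, -33) → (3, -3) − 0.02·(15, -33) = (2.7, -2.34)
Step 2: at (2.7, -2.34), ∇f = (12.42, -26.82) → (2.7, -2.34) − 0.02·(12.42, -26.82) = (2.4516, -1.8036)
Step 3: at (2.4516, -1.8036), ∇f = (10.314, -21.7836) → (2.4516, -1.8036) − 0.02·(10.314, -21.7836) = (2.24532, -1.367928)
f(2.24532, -1.367928) = 21.740678246016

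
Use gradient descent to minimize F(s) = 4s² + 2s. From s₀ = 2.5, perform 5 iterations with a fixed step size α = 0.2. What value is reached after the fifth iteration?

F′(s) = 8s + 2
s₁ = 2.5 − 0.2·22 = -1.9
s₂ = -1.9 − 0.2·(-13.2) = 0.74
s₃ = 0.74 − 0.2·7.92 = -0.844
s₄ = -0.844 − 0.2·(-4.752) = 0.1064
s₅ = 0.1064 − 0.2·2.8512 = -0.46384

-0.46384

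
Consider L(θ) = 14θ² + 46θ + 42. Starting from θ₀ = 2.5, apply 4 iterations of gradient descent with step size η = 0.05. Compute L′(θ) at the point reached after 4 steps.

L′(θ) = 28θ + 46
θ₁ = 2.5 − 0.05·116 = -3.3
θ₂ = -3.3 − 0.05·(-46.4) = -0.98
θ₃ = -0.98 − 0.05·18.56 = -1.908
θ₄ = -1.908 − 0.05·(-7.424) = -1.5368
L′(θ) at (-1.5368) = 2.9696

2.9696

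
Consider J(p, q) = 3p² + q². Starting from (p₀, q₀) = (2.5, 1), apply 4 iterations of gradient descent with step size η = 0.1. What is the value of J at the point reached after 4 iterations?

0.18006016

∇J = (6p, 2q)
Step 1: at (2.5, 1), ∇J = (15, 2) → (2.5, 1) − 0.1·(15, 2) = (1, 0.8)
Step 2: at (1, 0.8), ∇J = (6, 1.6) → (1, 0.8) − 0.1·(6, 1.6) = (0.4, 0.64)
Step 3: at (0.4, 0.64), ∇J = (2.4, 1.28) → (0.4, 0.64) − 0.1·(2.4, 1.28) = (0.16, 0.512)
Step 4: at (0.16, 0.512), ∇J = (0.96, 1.024) → (0.16, 0.512) − 0.1·(0.96, 1.024) = (0.064, 0.4096)
J(0.064, 0.4096) = 0.18006016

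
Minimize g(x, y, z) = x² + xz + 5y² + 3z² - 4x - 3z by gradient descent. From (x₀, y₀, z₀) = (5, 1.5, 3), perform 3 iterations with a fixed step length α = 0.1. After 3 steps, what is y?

0

∇g = (2x + z - 4, 10y, x + 6z - 3)
(x₁, y₁, z₁) = (5, 1.5, 3) − 0.1·(9, 15, 20) = (4.1, 0, 1)
(x₂, y₂, z₂) = (4.1, 0, 1) − 0.1·(5.2, 0, 7.1) = (3.58, 0, 0.29)
(x₃, y₃, z₃) = (3.58, 0, 0.29) − 0.1·(3.45, 0, 2.32) = (3.235, 0, 0.058)
y = 0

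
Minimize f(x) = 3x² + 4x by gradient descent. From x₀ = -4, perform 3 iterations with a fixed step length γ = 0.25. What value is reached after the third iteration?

f′(x) = 6x + 4
x₁ = -4 − 0.25·(-20) = 1
x₂ = 1 − 0.25·10 = -1.5
x₃ = -1.5 − 0.25·(-5) = -0.25

-0.25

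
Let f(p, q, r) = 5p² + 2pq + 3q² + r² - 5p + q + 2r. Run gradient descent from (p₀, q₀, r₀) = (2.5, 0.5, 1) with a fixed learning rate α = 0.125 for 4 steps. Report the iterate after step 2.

(0.8125, -0.25, 0.125)

∇f = (10p + 2q - 5, 2p + 6q + 1, 2r + 2)
Step 1: at (2.5, 0.5, 1), ∇f = (21, 9, 4) → (2.5, 0.5, 1) − 0.125·(21, 9, 4) = (-0.125, -0.625, 0.5)
Step 2: at (-0.125, -0.625, 0.5), ∇f = (-7.5, -3, 3) → (-0.125, -0.625, 0.5) − 0.125·(-7.5, -3, 3) = (0.8125, -0.25, 0.125)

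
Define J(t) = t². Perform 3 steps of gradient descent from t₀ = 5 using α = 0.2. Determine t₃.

1.08

J′(t) = 2t
Step 1: J′(5) = 10; t₁ = 5 − 0.2·10 = 3
Step 2: J′(3) = 6; t₂ = 3 − 0.2·6 = 1.8
Step 3: J′(1.8) = 3.6; t₃ = 1.8 − 0.2·3.6 = 1.08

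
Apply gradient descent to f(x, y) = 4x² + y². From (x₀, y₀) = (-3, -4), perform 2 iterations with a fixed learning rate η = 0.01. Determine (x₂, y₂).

∇f = (8x, 2y)
(x₁, y₁) = (-3, -4) − 0.01·(-24, -8) = (-2.76, -3.92)
(x₂, y₂) = (-2.76, -3.92) − 0.01·(-22.08, -7.84) = (-2.5392, -3.8416)

(-2.5392, -3.8416)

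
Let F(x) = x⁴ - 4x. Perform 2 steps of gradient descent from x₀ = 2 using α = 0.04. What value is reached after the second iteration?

0.93096448

F′(x) = 4x³ - 4
x₁ = 2 − 0.04·28 = 0.88
x₂ = 0.88 − 0.04·(-1.274112) = 0.93096448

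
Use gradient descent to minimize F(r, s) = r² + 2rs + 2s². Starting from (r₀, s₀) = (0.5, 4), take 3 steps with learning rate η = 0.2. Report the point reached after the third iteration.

∇F = (2r + 2s, 2r + 4s)
(r₁, s₁) = (0.5, 4) − 0.2·(9, 17) = (-1.3, 0.6)
(r₂, s₂) = (-1.3, 0.6) − 0.2·(-1.4, -0.2) = (-1.02, 0.64)
(r₃, s₃) = (-1.02, 0.64) − 0.2·(-0.76, 0.52) = (-0.868, 0.536)

(-0.868, 0.536)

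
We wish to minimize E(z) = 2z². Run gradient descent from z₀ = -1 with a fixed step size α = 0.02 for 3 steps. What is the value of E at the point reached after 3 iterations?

E′(z) = 4z
z₁ = -1 − 0.02·(-4) = -0.92
z₂ = -0.92 − 0.02·(-3.68) = -0.8464
z₃ = -0.8464 − 0.02·(-3.3856) = -0.778688
E(-0.778688) = 1.212710002688

1.212710002688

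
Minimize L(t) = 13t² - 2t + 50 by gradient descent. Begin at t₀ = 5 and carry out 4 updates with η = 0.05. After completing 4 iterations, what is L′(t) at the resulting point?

1.0368

L′(t) = 26t - 2
Step 1: L′(5) = 128; t₁ = 5 − 0.05·128 = -1.4
Step 2: L′(-1.4) = -38.4; t₂ = -1.4 − 0.05·(-38.4) = 0.52
Step 3: L′(0.52) = 11.52; t₃ = 0.52 − 0.05·11.52 = -0.056
Step 4: L′(-0.056) = -3.456; t₄ = -0.056 − 0.05·(-3.456) = 0.1168
L′(t) at (0.1168) = 1.0368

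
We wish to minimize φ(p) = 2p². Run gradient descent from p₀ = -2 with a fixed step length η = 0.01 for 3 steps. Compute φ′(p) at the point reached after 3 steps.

-7.077888

φ′(p) = 4p
p₁ = -2 − 0.01·(-8) = -1.92
p₂ = -1.92 − 0.01·(-7.68) = -1.8432
p₃ = -1.8432 − 0.01·(-7.3728) = -1.769472
φ′(p) at (-1.769472) = -7.077888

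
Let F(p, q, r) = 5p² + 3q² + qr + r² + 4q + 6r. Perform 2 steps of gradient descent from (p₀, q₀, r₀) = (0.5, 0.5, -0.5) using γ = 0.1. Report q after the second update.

∇F = (10p, 6q + r + 4, q + 2r + 6)
Step 1: at (0.5, 0.5, -0.5), ∇F = (5, 6.5, 5.5) → (0.5, 0.5, -0.5) − 0.1·(5, 6.5, 5.5) = (0, -0.15, -1.05)
Step 2: at (0, -0.15, -1.05), ∇F = (0, 2.05, 3.75) → (0, -0.15, -1.05) − 0.1·(0, 2.05, 3.75) = (0, -0.355, -1.425)
q = -0.355

-0.355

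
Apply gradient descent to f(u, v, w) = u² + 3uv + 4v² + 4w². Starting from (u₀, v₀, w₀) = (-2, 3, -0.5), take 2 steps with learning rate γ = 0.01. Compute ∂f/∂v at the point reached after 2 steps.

∇f = (2u + 3v, 3u + 8v, 8w)
Step 1: at (-2, 3, -0.5), ∇f = (5, 18, -4) → (-2, 3, -0.5) − 0.01·(5, 18, -4) = (-2.05, 2.82, -0.46)
Step 2: at (-2.05, 2.82, -0.46), ∇f = (4.36, 16.41, -3.68) → (-2.05, 2.82, -0.46) − 0.01·(4.36, 16.41, -3.68) = (-2.0936, 2.6559, -0.4232)
∂f/∂v at (-2.0936, 2.6559, -0.4232) = 14.9664

14.9664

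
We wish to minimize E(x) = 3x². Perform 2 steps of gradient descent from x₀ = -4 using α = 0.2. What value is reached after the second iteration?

-0.16

E′(x) = 6x
Step 1: E′(-4) = -24; x₁ = -4 − 0.2·(-24) = 0.8
Step 2: E′(0.8) = 4.8; x₂ = 0.8 − 0.2·4.8 = -0.16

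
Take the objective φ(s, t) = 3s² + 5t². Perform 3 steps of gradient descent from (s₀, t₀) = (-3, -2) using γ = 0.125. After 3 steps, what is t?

∇φ = (6s, 10t)
Step 1: at (-3, -2), ∇φ = (-18, -20) → (-3, -2) − 0.125·(-18, -20) = (-0.75, 0.5)
Step 2: at (-0.75, 0.5), ∇φ = (-4.5, 5) → (-0.75, 0.5) − 0.125·(-4.5, 5) = (-0.1875, -0.125)
Step 3: at (-0.1875, -0.125), ∇φ = (-1.125, -1.25) → (-0.1875, -0.125) − 0.125·(-1.125, -1.25) = (-0.046875, 0.03125)
t = 0.03125

0.03125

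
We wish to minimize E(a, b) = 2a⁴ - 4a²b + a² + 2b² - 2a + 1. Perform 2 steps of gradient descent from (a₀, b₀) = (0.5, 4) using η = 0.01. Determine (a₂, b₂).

(0.84708032, 3.713424)

∇E = (8a³ - 8ab + 2a - 2, -4a² + 4b)
Step 1: at (0.5, 4), ∇E = (-16, 15) → (0.5, 4) − 0.01·(-16, 15) = (0.66, 3.85)
Step 2: at (0.66, 3.85), ∇E = (-18.708032, 13.6576) → (0.66, 3.85) − 0.01·(-18.708032, 13.6576) = (0.84708032, 3.713424)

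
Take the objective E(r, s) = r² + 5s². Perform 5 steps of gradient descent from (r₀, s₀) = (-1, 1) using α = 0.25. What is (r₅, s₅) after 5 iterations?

∇E = (2r, 10s)
Step 1: at (-1, 1), ∇E = (-2, 10) → (-1, 1) − 0.25·(-2, 10) = (-0.5, -1.5)
Step 2: at (-0.5, -1.5), ∇E = (-1, -15) → (-0.5, -1.5) − 0.25·(-1, -15) = (-0.25, 2.25)
Step 3: at (-0.25, 2.25), ∇E = (-0.5, 22.5) → (-0.25, 2.25) − 0.25·(-0.5, 22.5) = (-0.125, -3.375)
Step 4: at (-0.125, -3.375), ∇E = (-0.25, -33.75) → (-0.125, -3.375) − 0.25·(-0.25, -33.75) = (-0.0625, 5.0625)
Step 5: at (-0.0625, 5.0625), ∇E = (-0.125, 50.625) → (-0.0625, 5.0625) − 0.25·(-0.125, 50.625) = (-0.03125, -7.59375)

(-0.03125, -7.59375)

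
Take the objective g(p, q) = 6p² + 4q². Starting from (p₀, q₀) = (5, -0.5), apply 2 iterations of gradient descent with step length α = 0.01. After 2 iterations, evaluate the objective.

∇g = (12p, 8q)
Step 1: at (5, -0.5), ∇g = (60, -4) → (5, -0.5) − 0.01·(60, -4) = (4.4, -0.46)
Step 2: at (4.4, -0.46), ∇g = (52.8, -3.68) → (4.4, -0.46) − 0.01·(52.8, -3.68) = (3.872, -0.4232)
g(3.872, -0.4232) = 90.67069696

90.67069696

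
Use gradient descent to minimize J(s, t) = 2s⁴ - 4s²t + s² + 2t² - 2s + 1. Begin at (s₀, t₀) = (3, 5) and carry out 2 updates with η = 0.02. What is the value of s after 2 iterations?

1.6912

∇J = (8s³ - 8st + 2s - 2, -4s² + 4t)
Step 1: at (3, 5), ∇J = (100, -16) → (3, 5) − 0.02·(100, -16) = (1, 5.32)
Step 2: at (1, 5.32), ∇J = (-34.56, 17.28) → (1, 5.32) − 0.02·(-34.56, 17.28) = (1.6912, 4.9744)
s = 1.6912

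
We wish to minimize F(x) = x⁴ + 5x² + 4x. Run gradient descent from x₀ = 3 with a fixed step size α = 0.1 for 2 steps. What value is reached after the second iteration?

561.5712

F′(x) = 4x³ + 10x + 4
x₁ = 3 − 0.1·142 = -11.2
x₂ = -11.2 − 0.1·(-5727.712) = 561.5712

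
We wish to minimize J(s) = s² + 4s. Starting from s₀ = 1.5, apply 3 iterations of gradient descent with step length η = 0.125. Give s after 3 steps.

J′(s) = 2s + 4
s₁ = 1.5 − 0.125·7 = 0.625
s₂ = 0.625 − 0.125·5.25 = -0.03125
s₃ = -0.03125 − 0.125·3.9375 = -0.5234375

-0.5234375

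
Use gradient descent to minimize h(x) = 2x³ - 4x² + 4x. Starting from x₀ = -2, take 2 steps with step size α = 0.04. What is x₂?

h′(x) = 6x² - 8x + 4
Step 1: h′(-2) = 44; x₁ = -2 − 0.04·44 = -3.76
Step 2: h′(-3.76) = 118.9056; x₂ = -3.76 − 0.04·118.9056 = -8.516224

-8.516224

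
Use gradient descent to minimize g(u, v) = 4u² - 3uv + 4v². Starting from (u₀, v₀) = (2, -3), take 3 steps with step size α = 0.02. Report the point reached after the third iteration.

(0.82188, -1.55088)

∇g = (8u - 3v, -3u + 8v)
(u₁, v₁) = (2, -3) − 0.02·(25, -30) = (1.5, -2.4)
(u₂, v₂) = (1.5, -2.4) − 0.02·(19.2, -23.7) = (1.116, -1.926)
(u₃, v₃) = (1.116, -1.926) − 0.02·(14.706, -18.756) = (0.82188, -1.55088)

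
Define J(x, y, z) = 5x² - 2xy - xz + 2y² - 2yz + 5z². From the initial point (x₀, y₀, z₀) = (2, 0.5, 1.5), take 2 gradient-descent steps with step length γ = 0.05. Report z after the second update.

∇J = (10x - 2y - z, -2x + 4y - 2z, -x - 2y + 10z)
(x₁, y₁, z₁) = (2, 0.5, 1.5) − 0.05·(17.5, -5, 12) = (1.125, 0.75, 0.9)
(x₂, y₂, z₂) = (1.125, 0.75, 0.9) − 0.05·(8.85, -1.05, 6.375) = (0.6825, 0.8025, 0.58125)
z = 0.58125

0.58125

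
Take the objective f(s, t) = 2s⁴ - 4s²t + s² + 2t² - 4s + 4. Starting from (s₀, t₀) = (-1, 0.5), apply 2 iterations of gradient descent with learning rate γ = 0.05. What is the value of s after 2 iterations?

∇f = (8s³ - 8st + 2s - 4, -4s² + 4t)
Step 1: at (-1, 0.5), ∇f = (-10, -2) → (-1, 0.5) − 0.05·(-10, -2) = (-0.5, 0.6)
Step 2: at (-0.5, 0.6), ∇f = (-3.6, 1.4) → (-0.5, 0.6) − 0.05·(-3.6, 1.4) = (-0.32, 0.53)
s = -0.32

-0.32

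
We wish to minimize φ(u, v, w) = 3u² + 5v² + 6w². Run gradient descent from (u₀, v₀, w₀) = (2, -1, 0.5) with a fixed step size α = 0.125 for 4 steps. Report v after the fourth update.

-0.00390625

∇φ = (6u, 10v, 12w)
Step 1: at (2, -1, 0.5), ∇φ = (12, -10, 6) → (2, -1, 0.5) − 0.125·(12, -10, 6) = (0.5, 0.25, -0.25)
Step 2: at (0.5, 0.25, -0.25), ∇φ = (3, 2.5, -3) → (0.5, 0.25, -0.25) − 0.125·(3, 2.5, -3) = (0.125, -0.0625, 0.125)
Step 3: at (0.125, -0.0625, 0.125), ∇φ = (0.75, -0.625, 1.5) → (0.125, -0.0625, 0.125) − 0.125·(0.75, -0.625, 1.5) = (0.03125, 0.015625, -0.0625)
Step 4: at (0.03125, 0.015625, -0.0625), ∇φ = (0.1875, 0.15625, -0.75) → (0.03125, 0.015625, -0.0625) − 0.125·(0.1875, 0.15625, -0.75) = (0.0078125, -0.00390625, 0.03125)
v = -0.00390625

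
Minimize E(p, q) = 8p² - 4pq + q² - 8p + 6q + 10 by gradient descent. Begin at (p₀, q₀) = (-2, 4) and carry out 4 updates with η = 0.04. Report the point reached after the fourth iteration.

∇E = (16p - 4q - 8, -4p + 2q + 6)
Step 1: at (-2, 4), ∇E = (-56, 22) → (-2, 4) − 0.04·(-56, 22) = (0.24, 3.12)
Step 2: at (0.24, 3.12), ∇E = (-16.64, 11.28) → (0.24, 3.12) − 0.04·(-16.64, 11.28) = (0.9056, 2.6688)
Step 3: at (0.9056, 2.6688), ∇E = (-4.1856, 7.7152) → (0.9056, 2.6688) − 0.04·(-4.1856, 7.7152) = (1.073024, 2.360192)
Step 4: at (1.073024, 2.360192), ∇E = (-0.272384, 6.428288) → (1.073024, 2.360192) − 0.04·(-0.272384, 6.428288) = (1.08391936, 2.10306048)

(1.08391936, 2.10306048)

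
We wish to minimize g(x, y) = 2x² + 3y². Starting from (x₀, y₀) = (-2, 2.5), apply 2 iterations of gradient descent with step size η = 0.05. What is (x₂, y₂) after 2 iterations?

(-1.28, 1.225)

∇g = (4x, 6y)
Step 1: at (-2, 2.5), ∇g = (-8, 15) → (-2, 2.5) − 0.05·(-8, 15) = (-1.6, 1.75)
Step 2: at (-1.6, 1.75), ∇g = (-6.4, 10.5) → (-1.6, 1.75) − 0.05·(-6.4, 10.5) = (-1.28, 1.225)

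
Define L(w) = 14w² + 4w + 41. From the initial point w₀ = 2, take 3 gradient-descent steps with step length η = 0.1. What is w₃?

-12.64

L′(w) = 28w + 4
Step 1: L′(2) = 60; w₁ = 2 − 0.1·60 = -4
Step 2: L′(-4) = -108; w₂ = -4 − 0.1·(-108) = 6.8
Step 3: L′(6.8) = 194.4; w₃ = 6.8 − 0.1·194.4 = -12.64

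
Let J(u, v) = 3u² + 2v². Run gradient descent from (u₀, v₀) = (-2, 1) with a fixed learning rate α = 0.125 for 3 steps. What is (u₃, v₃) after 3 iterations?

(-0.03125, 0.125)

∇J = (6u, 4v)
Step 1: at (-2, 1), ∇J = (-12, 4) → (-2, 1) − 0.125·(-12, 4) = (-0.5, 0.5)
Step 2: at (-0.5, 0.5), ∇J = (-3, 2) → (-0.5, 0.5) − 0.125·(-3, 2) = (-0.125, 0.25)
Step 3: at (-0.125, 0.25), ∇J = (-0.75, 1) → (-0.125, 0.25) − 0.125·(-0.75, 1) = (-0.03125, 0.125)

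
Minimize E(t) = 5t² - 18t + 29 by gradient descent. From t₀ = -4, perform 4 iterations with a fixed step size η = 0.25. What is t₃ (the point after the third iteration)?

E′(t) = 10t - 18
t₁ = -4 − 0.25·(-58) = 10.5
t₂ = 10.5 − 0.25·87 = -11.25
t₃ = -11.25 − 0.25·(-130.5) = 21.375

21.375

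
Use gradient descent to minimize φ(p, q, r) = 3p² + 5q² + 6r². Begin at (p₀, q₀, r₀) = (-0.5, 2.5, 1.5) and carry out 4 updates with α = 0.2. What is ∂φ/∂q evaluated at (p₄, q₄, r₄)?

∇φ = (6p, 10q, 12r)
(p₁, q₁, r₁) = (-0.5, 2.5, 1.5) − 0.2·(-3, 25, 18) = (0.1, -2.5, -2.1)
(p₂, q₂, r₂) = (0.1, -2.5, -2.1) − 0.2·(0.6, -25, -25.2) = (-0.02, 2.5, 2.94)
(p₃, q₃, r₃) = (-0.02, 2.5, 2.94) − 0.2·(-0.12, 25, 35.28) = (0.004, -2.5, -4.116)
(p₄, q₄, r₄) = (0.004, -2.5, -4.116) − 0.2·(0.024, -25, -49.392) = (-0.0008, 2.5, 5.7624)
∂φ/∂q at (-0.0008, 2.5, 5.7624) = 25

25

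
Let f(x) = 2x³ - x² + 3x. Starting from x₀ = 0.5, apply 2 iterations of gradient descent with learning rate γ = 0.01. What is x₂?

0.4313265

f′(x) = 6x² - 2x + 3
Step 1: f′(0.5) = 3.5; x₁ = 0.5 − 0.01·3.5 = 0.465
Step 2: f′(0.465) = 3.36735; x₂ = 0.465 − 0.01·3.36735 = 0.4313265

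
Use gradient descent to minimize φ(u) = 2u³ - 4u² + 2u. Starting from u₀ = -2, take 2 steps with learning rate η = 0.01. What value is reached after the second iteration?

-2.984984

φ′(u) = 6u² - 8u + 2
Step 1: φ′(-2) = 42; u₁ = -2 − 0.01·42 = -2.42
Step 2: φ′(-2.42) = 56.4984; u₂ = -2.42 − 0.01·56.4984 = -2.984984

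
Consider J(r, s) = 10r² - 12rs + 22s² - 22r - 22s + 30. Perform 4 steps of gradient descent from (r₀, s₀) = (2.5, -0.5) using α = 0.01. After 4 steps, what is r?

∇J = (20r - 12s - 22, -12r + 44s - 22)
(r₁, s₁) = (2.5, -0.5) − 0.01·(34, -74) = (2.16, 0.24)
(r₂, s₂) = (2.16, 0.24) − 0.01·(18.32, -37.36) = (1.9768, 0.6136)
(r₃, s₃) = (1.9768, 0.6136) − 0.01·(10.1728, -18.7232) = (1.875072, 0.800832)
(r₄, s₄) = (1.875072, 0.800832) − 0.01·(5.891456, -9.264256) = (1.81615744, 0.89347456)
r = 1.81615744

1.81615744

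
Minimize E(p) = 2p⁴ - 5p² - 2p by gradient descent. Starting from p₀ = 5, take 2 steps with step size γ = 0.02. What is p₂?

418.57554176

E′(p) = 8p³ - 10p - 2
Step 1: E′(5) = 948; p₁ = 5 − 0.02·948 = -13.96
Step 2: E′(-13.96) = -21626.777088; p₂ = -13.96 − 0.02·(-21626.777088) = 418.57554176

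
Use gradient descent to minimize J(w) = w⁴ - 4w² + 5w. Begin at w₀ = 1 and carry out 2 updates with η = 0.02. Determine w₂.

J′(w) = 4w³ - 8w + 5
w₁ = 1 − 0.02·1 = 0.98
w₂ = 0.98 − 0.02·0.924768 = 0.96150464

0.96150464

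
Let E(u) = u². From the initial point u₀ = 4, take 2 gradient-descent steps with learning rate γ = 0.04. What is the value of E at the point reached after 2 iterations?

E′(u) = 2u
u₁ = 4 − 0.04·8 = 3.68
u₂ = 3.68 − 0.04·7.36 = 3.3856
E(3.3856) = 11.46228736

11.46228736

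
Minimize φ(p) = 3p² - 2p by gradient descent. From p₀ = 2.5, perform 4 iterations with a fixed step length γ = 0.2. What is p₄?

0.3368

φ′(p) = 6p - 2
p₁ = 2.5 − 0.2·13 = -0.1
p₂ = -0.1 − 0.2·(-2.6) = 0.42
p₃ = 0.42 − 0.2·0.52 = 0.316
p₄ = 0.316 − 0.2·(-0.104) = 0.3368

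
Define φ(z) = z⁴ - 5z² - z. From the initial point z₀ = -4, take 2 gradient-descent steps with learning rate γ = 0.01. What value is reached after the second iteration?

φ′(z) = 4z³ - 10z - 1
Step 1: φ′(-4) = -217; z₁ = -4 − 0.01·(-217) = -1.83
Step 2: φ′(-1.83) = -7.213948; z₂ = -1.83 − 0.01·(-7.213948) = -1.75786052

-1.75786052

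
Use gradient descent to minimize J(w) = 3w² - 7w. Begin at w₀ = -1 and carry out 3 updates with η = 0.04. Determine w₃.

J′(w) = 6w - 7
Step 1: J′(-1) = -13; w₁ = -1 − 0.04·(-13) = -0.48
Step 2: J′(-0.48) = -9.88; w₂ = -0.48 − 0.04·(-9.88) = -0.0848
Step 3: J′(-0.0848) = -7.5088; w₃ = -0.0848 − 0.04·(-7.5088) = 0.215552

0.215552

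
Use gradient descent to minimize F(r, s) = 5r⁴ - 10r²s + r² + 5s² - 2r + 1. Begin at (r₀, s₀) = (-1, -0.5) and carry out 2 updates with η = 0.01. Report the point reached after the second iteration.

(-0.5231008, -0.27144)

∇F = (20r³ - 20rs + 2r - 2, -10r² + 10s)
Step 1: at (-1, -0.5), ∇F = (-34, -15) → (-1, -0.5) − 0.01·(-34, -15) = (-0.66, -0.35)
Step 2: at (-0.66, -0.35), ∇F = (-13.68992, -7.856) → (-0.66, -0.35) − 0.01·(-13.68992, -7.856) = (-0.5231008, -0.27144)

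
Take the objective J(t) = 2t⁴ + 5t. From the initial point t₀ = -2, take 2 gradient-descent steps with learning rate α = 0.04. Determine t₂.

0.14507008

J′(t) = 8t³ + 5
t₁ = -2 − 0.04·(-59) = 0.36
t₂ = 0.36 − 0.04·5.373248 = 0.14507008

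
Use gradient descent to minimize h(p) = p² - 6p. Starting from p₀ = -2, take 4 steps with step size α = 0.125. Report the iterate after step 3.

0.890625

h′(p) = 2p - 6
Step 1: h′(-2) = -10; p₁ = -2 − 0.125·(-10) = -0.75
Step 2: h′(-0.75) = -7.5; p₂ = -0.75 − 0.125·(-7.5) = 0.1875
Step 3: h′(0.1875) = -5.625; p₃ = 0.1875 − 0.125·(-5.625) = 0.890625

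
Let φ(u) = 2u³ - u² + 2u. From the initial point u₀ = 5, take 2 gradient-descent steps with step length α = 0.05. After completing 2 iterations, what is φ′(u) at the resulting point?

φ′(u) = 6u² - 2u + 2
u₁ = 5 − 0.05·142 = -2.1
u₂ = -2.1 − 0.05·32.66 = -3.733
φ′(u) at (-3.733) = 93.077734

93.077734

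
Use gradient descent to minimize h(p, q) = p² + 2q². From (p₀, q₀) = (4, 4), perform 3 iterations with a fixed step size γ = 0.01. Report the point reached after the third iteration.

∇h = (2p, 4q)
Step 1: at (4, 4), ∇h = (8, 16) → (4, 4) − 0.01·(8, 16) = (3.92, 3.84)
Step 2: at (3.92, 3.84), ∇h = (7.84, 15.36) → (3.92, 3.84) − 0.01·(7.84, 15.36) = (3.8416, 3.6864)
Step 3: at (3.8416, 3.6864), ∇h = (7.6832, 14.7456) → (3.8416, 3.6864) − 0.01·(7.6832, 14.7456) = (3.764768, 3.538944)

(3.764768, 3.538944)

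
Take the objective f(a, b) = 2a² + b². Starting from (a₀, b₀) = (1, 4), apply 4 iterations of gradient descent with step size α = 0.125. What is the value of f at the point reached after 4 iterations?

1.609619140625

∇f = (4a, 2b)
(a₁, b₁) = (1, 4) − 0.125·(4, 8) = (0.5, 3)
(a₂, b₂) = (0.5, 3) − 0.125·(2, 6) = (0.25, 2.25)
(a₃, b₃) = (0.25, 2.25) − 0.125·(1, 4.5) = (0.125, 1.6875)
(a₄, b₄) = (0.125, 1.6875) − 0.125·(0.5, 3.375) = (0.0625, 1.265625)
f(0.0625, 1.265625) = 1.609619140625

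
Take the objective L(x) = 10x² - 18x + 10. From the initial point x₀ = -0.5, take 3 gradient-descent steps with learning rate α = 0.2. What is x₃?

38.7

L′(x) = 20x - 18
Step 1: L′(-0.5) = -28; x₁ = -0.5 − 0.2·(-28) = 5.1
Step 2: L′(5.1) = 84; x₂ = 5.1 − 0.2·84 = -11.7
Step 3: L′(-11.7) = -252; x₃ = -11.7 − 0.2·(-252) = 38.7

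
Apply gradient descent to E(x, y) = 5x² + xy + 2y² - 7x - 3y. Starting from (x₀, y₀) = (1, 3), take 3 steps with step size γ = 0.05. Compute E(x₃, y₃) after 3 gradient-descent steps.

-0.208262875

∇E = (10x + y - 7, x + 4y - 3)
(x₁, y₁) = (1, 3) − 0.05·(6, 10) = (0.7, 2.5)
(x₂, y₂) = (0.7, 2.5) − 0.05·(2.5, 7.7) = (0.575, 2.115)
(x₃, y₃) = (0.575, 2.115) − 0.05·(0.865, 6.035) = (0.53175, 1.81325)
E(0.53175, 1.81325) = -0.208262875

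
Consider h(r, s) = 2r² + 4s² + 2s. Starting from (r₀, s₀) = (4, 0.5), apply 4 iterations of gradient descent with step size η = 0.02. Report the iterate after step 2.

(3.3856, 0.2792)

∇h = (4r, 8s + 2)
(r₁, s₁) = (4, 0.5) − 0.02·(16, 6) = (3.68, 0.38)
(r₂, s₂) = (3.68, 0.38) − 0.02·(14.72, 5.04) = (3.3856, 0.2792)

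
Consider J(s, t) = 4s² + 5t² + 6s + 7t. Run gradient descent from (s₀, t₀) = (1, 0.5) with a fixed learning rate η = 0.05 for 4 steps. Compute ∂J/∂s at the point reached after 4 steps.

∇J = (8s + 6, 10t + 7)
(s₁, t₁) = (1, 0.5) − 0.05·(14, 12) = (0.3, -0.1)
(s₂, t₂) = (0.3, -0.1) − 0.05·(8.4, 6) = (-0.12, -0.4)
(s₃, t₃) = (-0.12, -0.4) − 0.05·(5.04, 3) = (-0.372, -0.55)
(s₄, t₄) = (-0.372, -0.55) − 0.05·(3.024, 1.5) = (-0.5232, -0.625)
∂J/∂s at (-0.5232, -0.625) = 1.8144

1.8144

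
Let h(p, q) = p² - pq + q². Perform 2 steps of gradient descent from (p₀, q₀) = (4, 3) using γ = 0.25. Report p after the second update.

∇h = (2p - q, -p + 2q)
(p₁, q₁) = (4, 3) − 0.25·(5, 2) = (2.75, 2.5)
(p₂, q₂) = (2.75, 2.5) − 0.25·(3, 2.25) = (2, 1.9375)
p = 2

2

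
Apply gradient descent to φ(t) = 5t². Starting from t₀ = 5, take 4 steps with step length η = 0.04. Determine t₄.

φ′(t) = 10t
Step 1: φ′(5) = 50; t₁ = 5 − 0.04·50 = 3
Step 2: φ′(3) = 30; t₂ = 3 − 0.04·30 = 1.8
Step 3: φ′(1.8) = 18; t₃ = 1.8 − 0.04·18 = 1.08
Step 4: φ′(1.08) = 10.8; t₄ = 1.08 − 0.04·10.8 = 0.648

0.648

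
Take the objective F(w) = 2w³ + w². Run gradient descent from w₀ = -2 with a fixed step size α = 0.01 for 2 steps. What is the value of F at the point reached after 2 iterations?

F′(w) = 6w² + 2w
Step 1: F′(-2) = 20; w₁ = -2 − 0.01·20 = -2.2
Step 2: F′(-2.2) = 24.64; w₂ = -2.2 − 0.01·24.64 = -2.4464
F(-2.4464) = -23.297913458688

-23.297913458688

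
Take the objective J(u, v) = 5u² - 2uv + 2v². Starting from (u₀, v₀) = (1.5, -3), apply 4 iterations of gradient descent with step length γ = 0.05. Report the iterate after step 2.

∇J = (10u - 2v, -2u + 4v)
(u₁, v₁) = (1.5, -3) − 0.05·(21, -15) = (0.45, -2.25)
(u₂, v₂) = (0.45, -2.25) − 0.05·(9, -9.9) = (0, -1.755)

(0, -1.755)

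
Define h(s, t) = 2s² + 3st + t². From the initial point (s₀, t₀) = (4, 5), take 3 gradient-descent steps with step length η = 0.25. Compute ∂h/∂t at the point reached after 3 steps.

∇h = (4s + 3t, 3s + 2t)
(s₁, t₁) = (4, 5) − 0.25·(31, 22) = (-3.75, -0.5)
(s₂, t₂) = (-3.75, -0.5) − 0.25·(-16.5, -12.25) = (0.375, 2.5625)
(s₃, t₃) = (0.375, 2.5625) − 0.25·(9.1875, 6.25) = (-1.921875, 1)
∂h/∂t at (-1.921875, 1) = -3.765625

-3.765625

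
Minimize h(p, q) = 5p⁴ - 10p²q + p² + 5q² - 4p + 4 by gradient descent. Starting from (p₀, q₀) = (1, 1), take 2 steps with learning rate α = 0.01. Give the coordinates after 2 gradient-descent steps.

(1.0313584, 1.00404)

∇h = (20p³ - 20pq + 2p - 4, -10p² + 10q)
Step 1: at (1, 1), ∇h = (-2, 0) → (1, 1) − 0.01·(-2, 0) = (1.02, 1)
Step 2: at (1.02, 1), ∇h = (-1.13584, -0.404) → (1.02, 1) − 0.01·(-1.13584, -0.404) = (1.0313584, 1.00404)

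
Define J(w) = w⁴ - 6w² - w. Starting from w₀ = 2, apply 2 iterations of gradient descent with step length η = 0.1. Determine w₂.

2.0812

J′(w) = 4w³ - 12w - 1
w₁ = 2 − 0.1·7 = 1.3
w₂ = 1.3 − 0.1·(-7.812) = 2.0812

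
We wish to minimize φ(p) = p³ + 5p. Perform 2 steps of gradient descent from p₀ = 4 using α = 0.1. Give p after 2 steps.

φ′(p) = 3p² + 5
Step 1: φ′(4) = 53; p₁ = 4 − 0.1·53 = -1.3
Step 2: φ′(-1.3) = 10.07; p₂ = -1.3 − 0.1·10.07 = -2.307

-2.307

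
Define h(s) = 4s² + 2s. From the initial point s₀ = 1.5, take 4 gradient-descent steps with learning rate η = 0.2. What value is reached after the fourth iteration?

-0.0232

h′(s) = 8s + 2
s₁ = 1.5 − 0.2·14 = -1.3
s₂ = -1.3 − 0.2·(-8.4) = 0.38
s₃ = 0.38 − 0.2·5.04 = -0.628
s₄ = -0.628 − 0.2·(-3.024) = -0.0232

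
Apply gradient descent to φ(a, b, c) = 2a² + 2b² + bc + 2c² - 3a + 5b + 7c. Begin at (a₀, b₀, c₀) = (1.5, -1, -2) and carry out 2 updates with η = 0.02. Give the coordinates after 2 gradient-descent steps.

∇φ = (4a - 3, 4b + c + 5, b + 4c + 7)
(a₁, b₁, c₁) = (1.5, -1, -2) − 0.02·(3, -1, -2) = (1.44, -0.98, -1.96)
(a₂, b₂, c₂) = (1.44, -0.98, -1.96) − 0.02·(2.76, -0.88, -1.82) = (1.3848, -0.9624, -1.9236)

(1.3848, -0.9624, -1.9236)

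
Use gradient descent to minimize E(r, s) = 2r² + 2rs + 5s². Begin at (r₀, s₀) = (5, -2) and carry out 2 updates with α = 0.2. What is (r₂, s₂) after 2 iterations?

∇E = (4r + 2s, 2r + 10s)
(r₁, s₁) = (5, -2) − 0.2·(16, -10) = (1.8, 0)
(r₂, s₂) = (1.8, 0) − 0.2·(7.2, 3.6) = (0.36, -0.72)

(0.36, -0.72)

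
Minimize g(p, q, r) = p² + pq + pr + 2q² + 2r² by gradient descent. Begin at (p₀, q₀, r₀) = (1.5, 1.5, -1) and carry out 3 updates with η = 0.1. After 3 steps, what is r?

∇g = (2p + q + r, p + 4q, p + 4r)
(p₁, q₁, r₁) = (1.5, 1.5, -1) − 0.1·(3.5, 7.5, -2.5) = (1.15, 0.75, -0.75)
(p₂, q₂, r₂) = (1.15, 0.75, -0.75) − 0.1·(2.3, 4.15, -1.85) = (0.92, 0.335, -0.565)
(p₃, q₃, r₃) = (0.92, 0.335, -0.565) − 0.1·(1.61, 2.26, -1.34) = (0.759, 0.109, -0.431)
r = -0.431

-0.431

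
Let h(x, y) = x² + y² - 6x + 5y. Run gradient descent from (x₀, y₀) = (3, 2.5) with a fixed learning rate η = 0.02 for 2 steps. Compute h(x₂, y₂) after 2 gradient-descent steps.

5.983664

∇h = (2x - 6, 2y + 5)
(x₁, y₁) = (3, 2.5) − 0.02·(0, 10) = (3, 2.3)
(x₂, y₂) = (3, 2.3) − 0.02·(0, 9.6) = (3, 2.108)
h(3, 2.108) = 5.983664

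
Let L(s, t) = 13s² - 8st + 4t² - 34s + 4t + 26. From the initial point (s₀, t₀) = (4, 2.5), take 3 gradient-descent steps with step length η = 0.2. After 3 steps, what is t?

∇L = (26s - 8t - 34, -8s + 8t + 4)
(s₁, t₁) = (4, 2.5) − 0.2·(50, -8) = (-6, 4.1)
(s₂, t₂) = (-6, 4.1) − 0.2·(-222.8, 84.8) = (38.56, -12.86)
(s₃, t₃) = (38.56, -12.86) − 0.2·(1071.44, -407.36) = (-175.728, 68.612)
t = 68.612

68.612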